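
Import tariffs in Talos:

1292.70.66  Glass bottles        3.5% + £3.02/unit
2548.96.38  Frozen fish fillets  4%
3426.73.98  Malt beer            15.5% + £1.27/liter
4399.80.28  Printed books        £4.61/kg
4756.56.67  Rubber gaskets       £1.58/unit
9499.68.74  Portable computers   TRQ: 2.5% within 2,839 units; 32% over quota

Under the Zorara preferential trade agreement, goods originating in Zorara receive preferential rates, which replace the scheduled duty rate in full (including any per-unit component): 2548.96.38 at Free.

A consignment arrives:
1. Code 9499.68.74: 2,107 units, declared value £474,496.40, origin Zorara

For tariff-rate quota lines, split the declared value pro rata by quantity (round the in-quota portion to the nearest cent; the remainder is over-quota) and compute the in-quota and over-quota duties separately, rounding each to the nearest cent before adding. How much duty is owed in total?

Line 1 (9499.68.74, Zorara, 2,107 units, £474,496.40):
Code 9499.68.74 is under a tariff-rate quota (threshold 2,839 units). Quantity 2,107 units is within the quota, so the in-quota rate 2.5% applies to the full value.
Duty = £474,496.40 × 2.5% = £11,862.41.

£11,862.41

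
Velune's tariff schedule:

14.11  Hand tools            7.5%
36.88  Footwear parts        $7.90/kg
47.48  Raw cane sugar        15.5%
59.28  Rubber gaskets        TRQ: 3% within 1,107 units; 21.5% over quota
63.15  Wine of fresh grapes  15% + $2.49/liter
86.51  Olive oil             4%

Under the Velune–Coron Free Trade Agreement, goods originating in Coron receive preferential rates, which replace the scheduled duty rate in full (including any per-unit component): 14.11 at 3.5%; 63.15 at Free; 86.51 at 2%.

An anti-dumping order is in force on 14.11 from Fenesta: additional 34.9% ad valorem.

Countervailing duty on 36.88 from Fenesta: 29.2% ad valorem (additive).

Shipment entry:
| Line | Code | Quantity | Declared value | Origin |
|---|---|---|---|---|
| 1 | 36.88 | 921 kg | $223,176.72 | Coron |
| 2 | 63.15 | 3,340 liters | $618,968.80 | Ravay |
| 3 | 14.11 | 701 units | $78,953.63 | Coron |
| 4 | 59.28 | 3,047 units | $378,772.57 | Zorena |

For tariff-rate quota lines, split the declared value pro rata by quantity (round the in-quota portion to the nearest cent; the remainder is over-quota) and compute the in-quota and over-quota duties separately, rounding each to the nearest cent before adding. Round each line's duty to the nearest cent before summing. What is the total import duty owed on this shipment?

$167,179.24

Line 1 (36.88, Coron, 921 kg, $223,176.72):
Base rate for 36.88 is $7.90/kg.
Origin Coron is the FTA partner but 36.88 is not on the preference list; base rate stands.
The additional-duty order on 36.88 targets Fenesta, not Coron; it does not apply.
Duty = 921 × $7.90 = $7,275.90.
Line 2 (63.15, Ravay, 3,340 liters, $618,968.80):
Base rate for 63.15 is 15% + $2.49/liter.
63.15 has an FTA preferential rate, but origin Ravay is not Coron; base rate stands.
Duty = $618,968.80 × 15% + 3,340 × $2.49 = $101,161.92.
Line 3 (14.11, Coron, 701 units, $78,953.63):
Base rate for 14.11 is 7.5%.
Origin Coron qualifies under the Velune–Coron agreement and 14.11 is covered: preferential rate 3.5% applies instead.
The additional-duty order on 14.11 targets Fenesta, not Coron; it does not apply.
Duty = $78,953.63 × 3.5% = $2,763.38.
Line 4 (59.28, Zorena, 3,047 units, $378,772.57):
Code 59.28 is under a tariff-rate quota (threshold 1,107 units). In-quota: 1,107 units at 3%; over-quota: 1,940 units at 21.5%.
Pro-rata value split: in-quota = $378,772.57 × 1,107/3,047 = $137,611.17; over-quota = $378,772.57 − $137,611.17 = $241,161.40.
In-quota duty = $137,611.17 × 3% = $4,128.34. Over-quota duty = $241,161.40 × 21.5% = $51,849.70.
Line duty = $4,128.34 + $51,849.70 = $55,978.04.
Total = $7,275.90 + $101,161.92 + $2,763.38 + $55,978.04 = $167,179.24.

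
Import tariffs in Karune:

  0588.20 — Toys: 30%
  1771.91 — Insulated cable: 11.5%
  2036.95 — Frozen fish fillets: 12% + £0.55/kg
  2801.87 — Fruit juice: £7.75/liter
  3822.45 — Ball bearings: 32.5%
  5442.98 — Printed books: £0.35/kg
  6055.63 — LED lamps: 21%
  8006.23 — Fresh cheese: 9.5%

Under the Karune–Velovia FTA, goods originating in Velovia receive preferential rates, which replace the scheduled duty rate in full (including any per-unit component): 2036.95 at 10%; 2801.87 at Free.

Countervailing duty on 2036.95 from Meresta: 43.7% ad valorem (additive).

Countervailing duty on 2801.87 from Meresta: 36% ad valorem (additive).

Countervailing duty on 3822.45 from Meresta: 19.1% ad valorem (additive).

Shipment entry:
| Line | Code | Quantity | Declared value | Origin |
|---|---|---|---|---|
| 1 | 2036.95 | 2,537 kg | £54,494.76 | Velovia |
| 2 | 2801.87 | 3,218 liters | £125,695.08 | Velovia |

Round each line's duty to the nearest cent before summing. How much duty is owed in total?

Line 1 (2036.95, Velovia, 2,537 kg, £54,494.76):
Base rate for 2036.95 is 12% + £0.55/kg.
Origin Velovia qualifies under the Karune–Velovia agreement and 2036.95 is covered: preferential rate 10% applies instead.
The additional-duty order on 2036.95 targets Meresta, not Velovia; it does not apply.
Duty = £54,494.76 × 10% = £5,449.48.
Line 2 (2801.87, Velovia, 3,218 liters, £125,695.08):
Base rate for 2801.87 is £7.75/liter.
Origin Velovia qualifies under the Karune–Velovia agreement and 2801.87 is covered: preferential rate Free applies instead.
The additional-duty order on 2801.87 targets Meresta, not Velovia; it does not apply.
Duty = £125,695.08 × 0% = £0.00.
Total = £5,449.48 + £0.00 = £5,449.48.

£5,449.48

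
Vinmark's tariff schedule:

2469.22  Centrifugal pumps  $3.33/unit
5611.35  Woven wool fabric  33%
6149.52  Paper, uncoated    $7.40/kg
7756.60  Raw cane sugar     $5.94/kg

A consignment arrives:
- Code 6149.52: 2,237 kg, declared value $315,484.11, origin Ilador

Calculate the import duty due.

Line 1 (6149.52, Ilador, 2,237 kg, $315,484.11):
Base rate for 6149.52 is $7.40/kg.
Duty = 2,237 × $7.40 = $16,553.80.

$16,553.80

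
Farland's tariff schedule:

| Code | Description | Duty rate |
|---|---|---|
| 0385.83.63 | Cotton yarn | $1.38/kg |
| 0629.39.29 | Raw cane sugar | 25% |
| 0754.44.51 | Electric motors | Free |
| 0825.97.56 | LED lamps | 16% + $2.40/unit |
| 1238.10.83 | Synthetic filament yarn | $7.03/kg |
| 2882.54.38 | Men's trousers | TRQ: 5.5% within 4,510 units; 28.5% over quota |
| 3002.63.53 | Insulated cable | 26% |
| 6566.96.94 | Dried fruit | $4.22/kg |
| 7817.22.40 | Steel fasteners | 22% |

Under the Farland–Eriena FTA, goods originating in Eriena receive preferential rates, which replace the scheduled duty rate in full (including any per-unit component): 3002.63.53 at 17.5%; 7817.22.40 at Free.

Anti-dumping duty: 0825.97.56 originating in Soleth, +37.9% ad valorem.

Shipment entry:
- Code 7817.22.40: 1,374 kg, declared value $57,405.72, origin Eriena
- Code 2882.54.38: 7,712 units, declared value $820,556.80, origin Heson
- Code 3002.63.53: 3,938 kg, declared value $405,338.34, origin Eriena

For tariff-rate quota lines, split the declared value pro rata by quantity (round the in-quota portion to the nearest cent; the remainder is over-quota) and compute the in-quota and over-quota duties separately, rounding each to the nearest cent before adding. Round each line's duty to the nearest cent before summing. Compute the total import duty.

Line 1 (7817.22.40, Eriena, 1,374 kg, $57,405.72):
Base rate for 7817.22.40 is 22%.
Origin Eriena qualifies under the Farland–Eriena agreement and 7817.22.40 is covered: preferential rate Free applies instead.
Duty = $57,405.72 × 0% = $0.00.
Line 2 (2882.54.38, Heson, 7,712 units, $820,556.80):
Code 2882.54.38 is under a tariff-rate quota (threshold 4,510 units). In-quota: 4,510 units at 5.5%; over-quota: 3,202 units at 28.5%.
Pro-rata value split: in-quota = $820,556.80 × 4,510/7,712 = $479,864.00; over-quota = $820,556.80 − $479,864.00 = $340,692.80.
In-quota duty = $479,864.00 × 5.5% = $26,392.52. Over-quota duty = $340,692.80 × 28.5% = $97,097.45.
Line duty = $26,392.52 + $97,097.45 = $123,489.97.
Line 3 (3002.63.53, Eriena, 3,938 kg, $405,338.34):
Base rate for 3002.63.53 is 26%.
Origin Eriena qualifies under the Farland–Eriena agreement and 3002.63.53 is covered: preferential rate 17.5% applies instead.
Duty = $405,338.34 × 17.5% = $70,934.21.
Total = $0.00 + $123,489.97 + $70,934.21 = $194,424.18.

$194,424.18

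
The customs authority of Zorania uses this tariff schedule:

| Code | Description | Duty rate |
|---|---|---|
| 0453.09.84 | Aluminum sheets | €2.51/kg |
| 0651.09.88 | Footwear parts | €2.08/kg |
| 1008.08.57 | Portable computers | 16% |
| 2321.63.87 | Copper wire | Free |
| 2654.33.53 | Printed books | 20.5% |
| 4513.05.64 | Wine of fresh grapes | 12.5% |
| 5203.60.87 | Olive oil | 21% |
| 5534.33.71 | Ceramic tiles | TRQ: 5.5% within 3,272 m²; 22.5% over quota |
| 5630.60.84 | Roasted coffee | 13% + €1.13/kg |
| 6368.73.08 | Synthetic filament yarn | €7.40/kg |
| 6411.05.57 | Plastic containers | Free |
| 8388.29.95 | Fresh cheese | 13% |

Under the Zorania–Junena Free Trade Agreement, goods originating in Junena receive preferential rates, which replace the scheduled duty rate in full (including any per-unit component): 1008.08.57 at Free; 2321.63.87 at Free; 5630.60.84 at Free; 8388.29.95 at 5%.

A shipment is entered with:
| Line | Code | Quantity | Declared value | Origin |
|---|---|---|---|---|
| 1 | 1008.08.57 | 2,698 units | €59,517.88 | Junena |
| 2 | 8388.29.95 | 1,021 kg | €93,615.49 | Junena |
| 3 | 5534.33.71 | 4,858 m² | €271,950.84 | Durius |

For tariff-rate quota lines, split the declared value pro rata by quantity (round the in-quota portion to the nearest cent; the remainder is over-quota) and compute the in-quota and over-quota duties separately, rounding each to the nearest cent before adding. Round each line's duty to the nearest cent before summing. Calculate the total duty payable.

€34,731.39

Line 1 (1008.08.57, Junena, 2,698 units, €59,517.88):
Base rate for 1008.08.57 is 16%.
Origin Junena qualifies under the Zorania–Junena agreement and 1008.08.57 is covered: preferential rate Free applies instead.
Duty = €59,517.88 × 0% = €0.00.
Line 2 (8388.29.95, Junena, 1,021 kg, €93,615.49):
Base rate for 8388.29.95 is 13%.
Origin Junena qualifies under the Zorania–Junena agreement and 8388.29.95 is covered: preferential rate 5% applies instead.
Duty = €93,615.49 × 5% = €4,680.77.
Line 3 (5534.33.71, Durius, 4,858 m², €271,950.84):
Code 5534.33.71 is under a tariff-rate quota (threshold 3,272 m²). In-quota: 3,272 m² at 5.5%; over-quota: 1,586 m² at 22.5%.
Pro-rata value split: in-quota = €271,950.84 × 3,272/4,858 = €183,166.56; over-quota = €271,950.84 − €183,166.56 = €88,784.28.
In-quota duty = €183,166.56 × 5.5% = €10,074.16. Over-quota duty = €88,784.28 × 22.5% = €19,976.46.
Line duty = €10,074.16 + €19,976.46 = €30,050.62.
Total = €0.00 + €4,680.77 + €30,050.62 = €34,731.39.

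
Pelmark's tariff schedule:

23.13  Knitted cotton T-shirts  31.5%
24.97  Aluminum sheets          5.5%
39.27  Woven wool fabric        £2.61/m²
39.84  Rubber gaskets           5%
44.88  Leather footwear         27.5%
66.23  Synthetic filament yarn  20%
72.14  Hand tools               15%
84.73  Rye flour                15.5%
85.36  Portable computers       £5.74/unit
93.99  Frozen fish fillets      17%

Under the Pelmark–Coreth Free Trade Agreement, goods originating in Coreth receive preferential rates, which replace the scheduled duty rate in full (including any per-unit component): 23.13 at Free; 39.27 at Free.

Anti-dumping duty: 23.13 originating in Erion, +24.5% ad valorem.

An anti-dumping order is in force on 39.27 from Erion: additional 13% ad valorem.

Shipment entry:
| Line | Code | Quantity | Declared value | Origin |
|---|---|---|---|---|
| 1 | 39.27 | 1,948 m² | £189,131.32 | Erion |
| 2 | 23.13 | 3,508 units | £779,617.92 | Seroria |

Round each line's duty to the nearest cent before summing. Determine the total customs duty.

Line 1 (39.27, Erion, 1,948 m², £189,131.32):
Base rate for 39.27 is £2.61/m².
39.27 has an FTA preferential rate, but origin Erion is not Coreth; base rate stands.
Additional duty on 39.27 from Erion: +13% ad valorem. Applied ad valorem rate = 13%.
Duty = £189,131.32 × 13% + 1,948 × £2.61 = £29,671.35.
Line 2 (23.13, Seroria, 3,508 units, £779,617.92):
Base rate for 23.13 is 31.5%.
23.13 has an FTA preferential rate, but origin Seroria is not Coreth; base rate stands.
The additional-duty order on 23.13 targets Erion, not Seroria; it does not apply.
Duty = £779,617.92 × 31.5% = £245,579.64.
Total = £29,671.35 + £245,579.64 = £275,250.99.

£275,250.99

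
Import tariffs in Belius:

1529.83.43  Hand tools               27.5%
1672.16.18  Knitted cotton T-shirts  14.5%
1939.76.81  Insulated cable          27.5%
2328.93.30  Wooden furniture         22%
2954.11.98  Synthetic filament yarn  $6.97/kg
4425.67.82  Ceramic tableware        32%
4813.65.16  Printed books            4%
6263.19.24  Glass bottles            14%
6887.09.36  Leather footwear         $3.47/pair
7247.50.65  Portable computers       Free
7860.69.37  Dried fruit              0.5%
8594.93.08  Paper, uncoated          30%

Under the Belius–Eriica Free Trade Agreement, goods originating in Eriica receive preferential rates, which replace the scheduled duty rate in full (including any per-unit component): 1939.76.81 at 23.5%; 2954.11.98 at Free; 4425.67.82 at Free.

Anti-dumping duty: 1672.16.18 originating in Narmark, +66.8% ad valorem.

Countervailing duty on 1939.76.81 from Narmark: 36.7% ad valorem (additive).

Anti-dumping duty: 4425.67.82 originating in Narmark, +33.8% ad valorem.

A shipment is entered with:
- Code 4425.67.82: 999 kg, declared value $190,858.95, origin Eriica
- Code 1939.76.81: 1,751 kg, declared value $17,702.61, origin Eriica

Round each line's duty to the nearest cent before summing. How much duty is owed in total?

Line 1 (4425.67.82, Eriica, 999 kg, $190,858.95):
Base rate for 4425.67.82 is 32%.
Origin Eriica qualifies under the Belius–Eriica agreement and 4425.67.82 is covered: preferential rate Free applies instead.
The additional-duty order on 4425.67.82 targets Narmark, not Eriica; it does not apply.
Duty = $190,858.95 × 0% = $0.00.
Line 2 (1939.76.81, Eriica, 1,751 kg, $17,702.61):
Base rate for 1939.76.81 is 27.5%.
Origin Eriica qualifies under the Belius–Eriica agreement and 1939.76.81 is covered: preferential rate 23.5% applies instead.
The additional-duty order on 1939.76.81 targets Narmark, not Eriica; it does not apply.
Duty = $17,702.61 × 23.5% = $4,160.11.
Total = $0.00 + $4,160.11 = $4,160.11.

$4,160.11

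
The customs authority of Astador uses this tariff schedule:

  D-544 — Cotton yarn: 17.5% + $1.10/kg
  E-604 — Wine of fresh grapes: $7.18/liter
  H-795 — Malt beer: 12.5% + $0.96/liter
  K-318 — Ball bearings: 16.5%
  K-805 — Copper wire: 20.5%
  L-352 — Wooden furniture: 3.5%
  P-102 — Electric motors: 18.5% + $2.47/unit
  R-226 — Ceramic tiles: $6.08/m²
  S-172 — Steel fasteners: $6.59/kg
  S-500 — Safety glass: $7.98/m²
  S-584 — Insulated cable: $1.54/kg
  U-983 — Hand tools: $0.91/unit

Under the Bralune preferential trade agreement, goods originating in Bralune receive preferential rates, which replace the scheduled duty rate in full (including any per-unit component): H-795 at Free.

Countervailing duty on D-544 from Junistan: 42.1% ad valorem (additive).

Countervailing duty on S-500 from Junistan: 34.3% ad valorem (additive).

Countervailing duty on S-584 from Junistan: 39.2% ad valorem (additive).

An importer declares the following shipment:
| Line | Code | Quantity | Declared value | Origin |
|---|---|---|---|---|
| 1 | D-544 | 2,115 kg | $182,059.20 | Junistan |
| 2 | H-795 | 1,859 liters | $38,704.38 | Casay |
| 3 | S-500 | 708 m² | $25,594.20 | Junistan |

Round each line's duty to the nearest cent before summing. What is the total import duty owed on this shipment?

Line 1 (D-544, Junistan, 2,115 kg, $182,059.20):
Base rate for D-544 is 17.5% + $1.10/kg.
Additional duty on D-544 from Junistan: +42.1%. Applied ad valorem rate: 17.5% + 42.1% = 59.6%.
Duty = $182,059.20 × 59.6% + 2,115 × $1.10 = $110,833.78.
Line 2 (H-795, Casay, 1,859 liters, $38,704.38):
Base rate for H-795 is 12.5% + $0.96/liter.
H-795 has an FTA preferential rate, but origin Casay is not Bralune; base rate stands.
Duty = $38,704.38 × 12.5% + 1,859 × $0.96 = $6,622.69.
Line 3 (S-500, Junistan, 708 m², $25,594.20):
Base rate for S-500 is $7.98/m².
Additional duty on S-500 from Junistan: +34.3% ad valorem. Applied ad valorem rate = 34.3%.
Duty = $25,594.20 × 34.3% + 708 × $7.98 = $14,428.65.
Total = $110,833.78 + $6,622.69 + $14,428.65 = $131,885.12.

$131,885.12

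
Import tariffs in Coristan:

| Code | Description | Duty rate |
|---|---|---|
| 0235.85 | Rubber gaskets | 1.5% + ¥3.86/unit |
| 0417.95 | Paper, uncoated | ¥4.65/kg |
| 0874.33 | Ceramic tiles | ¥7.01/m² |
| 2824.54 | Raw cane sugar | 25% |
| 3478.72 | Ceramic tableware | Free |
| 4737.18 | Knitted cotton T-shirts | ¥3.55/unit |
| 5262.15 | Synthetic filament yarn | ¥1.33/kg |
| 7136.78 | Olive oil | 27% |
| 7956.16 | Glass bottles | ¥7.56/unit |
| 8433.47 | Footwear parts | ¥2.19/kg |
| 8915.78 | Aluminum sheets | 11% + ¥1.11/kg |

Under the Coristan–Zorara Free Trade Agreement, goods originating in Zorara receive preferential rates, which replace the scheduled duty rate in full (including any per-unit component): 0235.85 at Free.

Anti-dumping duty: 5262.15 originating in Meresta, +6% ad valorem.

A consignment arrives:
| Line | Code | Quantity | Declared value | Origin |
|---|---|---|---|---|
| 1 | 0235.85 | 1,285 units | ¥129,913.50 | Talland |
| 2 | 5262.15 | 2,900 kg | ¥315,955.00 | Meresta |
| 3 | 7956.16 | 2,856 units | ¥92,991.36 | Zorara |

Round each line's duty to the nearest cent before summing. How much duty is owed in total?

Line 1 (0235.85, Talland, 1,285 units, ¥129,913.50):
Base rate for 0235.85 is 1.5% + ¥3.86/unit.
0235.85 has an FTA preferential rate, but origin Talland is not Zorara; base rate stands.
Duty = ¥129,913.50 × 1.5% + 1,285 × ¥3.86 = ¥6,908.80.
Line 2 (5262.15, Meresta, 2,900 kg, ¥315,955.00):
Base rate for 5262.15 is ¥1.33/kg.
Additional duty on 5262.15 from Meresta: +6% ad valorem. Applied ad valorem rate = 6%.
Duty = ¥315,955.00 × 6% + 2,900 × ¥1.33 = ¥22,814.30.
Line 3 (7956.16, Zorara, 2,856 units, ¥92,991.36):
Base rate for 7956.16 is ¥7.56/unit.
Origin Zorara is the FTA partner but 7956.16 is not on the preference list; base rate stands.
Duty = 2,856 × ¥7.56 = ¥21,591.36.
Total = ¥6,908.80 + ¥22,814.30 + ¥21,591.36 = ¥51,314.46.

¥51,314.46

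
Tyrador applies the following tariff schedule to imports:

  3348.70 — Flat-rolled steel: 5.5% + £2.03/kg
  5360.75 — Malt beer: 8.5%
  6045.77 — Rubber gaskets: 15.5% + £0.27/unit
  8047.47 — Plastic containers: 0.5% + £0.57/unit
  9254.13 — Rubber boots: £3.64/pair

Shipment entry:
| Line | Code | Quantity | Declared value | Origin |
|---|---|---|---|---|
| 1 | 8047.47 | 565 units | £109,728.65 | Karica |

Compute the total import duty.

£870.69

Line 1 (8047.47, Karica, 565 units, £109,728.65):
Base rate for 8047.47 is 0.5% + £0.57/unit.
Duty = £109,728.65 × 0.5% + 565 × £0.57 = £870.69.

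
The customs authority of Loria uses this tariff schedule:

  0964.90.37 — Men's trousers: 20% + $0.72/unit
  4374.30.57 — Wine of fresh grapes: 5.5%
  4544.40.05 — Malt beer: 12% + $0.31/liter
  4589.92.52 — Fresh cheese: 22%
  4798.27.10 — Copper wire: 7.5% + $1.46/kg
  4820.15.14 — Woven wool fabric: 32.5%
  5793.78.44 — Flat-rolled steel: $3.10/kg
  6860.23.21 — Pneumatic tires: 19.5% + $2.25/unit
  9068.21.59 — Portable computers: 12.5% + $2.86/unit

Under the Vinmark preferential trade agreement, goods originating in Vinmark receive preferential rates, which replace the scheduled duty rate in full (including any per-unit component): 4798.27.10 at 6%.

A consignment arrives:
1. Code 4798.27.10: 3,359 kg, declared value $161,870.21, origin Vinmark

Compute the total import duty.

Line 1 (4798.27.10, Vinmark, 3,359 kg, $161,870.21):
Base rate for 4798.27.10 is 7.5% + $1.46/kg.
Origin Vinmark qualifies under the Loria–Vinmark agreement and 4798.27.10 is covered: preferential rate 6% applies instead.
Duty = $161,870.21 × 6% = $9,712.21.

$9,712.21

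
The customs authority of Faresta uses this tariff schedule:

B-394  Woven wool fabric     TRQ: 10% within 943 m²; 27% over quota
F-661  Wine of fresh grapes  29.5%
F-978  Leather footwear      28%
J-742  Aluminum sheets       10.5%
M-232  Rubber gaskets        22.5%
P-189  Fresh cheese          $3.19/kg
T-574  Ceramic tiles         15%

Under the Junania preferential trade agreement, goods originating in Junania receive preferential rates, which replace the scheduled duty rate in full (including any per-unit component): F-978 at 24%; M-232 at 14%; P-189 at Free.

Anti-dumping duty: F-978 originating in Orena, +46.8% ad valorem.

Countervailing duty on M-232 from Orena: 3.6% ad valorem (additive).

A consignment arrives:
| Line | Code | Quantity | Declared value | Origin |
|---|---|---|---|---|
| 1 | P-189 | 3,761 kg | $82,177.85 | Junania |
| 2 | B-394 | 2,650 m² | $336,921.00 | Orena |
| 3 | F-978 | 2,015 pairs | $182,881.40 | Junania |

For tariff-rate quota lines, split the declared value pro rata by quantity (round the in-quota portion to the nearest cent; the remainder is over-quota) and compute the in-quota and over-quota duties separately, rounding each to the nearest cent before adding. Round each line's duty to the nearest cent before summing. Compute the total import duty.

Line 1 (P-189, Junania, 3,761 kg, $82,177.85):
Base rate for P-189 is $3.19/kg.
Origin Junania qualifies under the Faresta–Junania agreement and P-189 is covered: preferential rate Free applies instead.
Duty = $82,177.85 × 0% = $0.00.
Line 2 (B-394, Orena, 2,650 m², $336,921.00):
Code B-394 is under a tariff-rate quota (threshold 943 m²). In-quota: 943 m² at 10%; over-quota: 1,707 m² at 27%.
Pro-rata value split: in-quota = $336,921.00 × 943/2,650 = $119,893.02; over-quota = $336,921.00 − $119,893.02 = $217,027.98.
In-quota duty = $119,893.02 × 10% = $11,989.30. Over-quota duty = $217,027.98 × 27% = $58,597.55.
Line duty = $11,989.30 + $58,597.55 = $70,586.85.
Line 3 (F-978, Junania, 2,015 pairs, $182,881.40):
Base rate for F-978 is 28%.
Origin Junania qualifies under the Faresta–Junania agreement and F-978 is covered: preferential rate 24% applies instead.
The additional-duty order on F-978 targets Orena, not Junania; it does not apply.
Duty = $182,881.40 × 24% = $43,891.54.
Total = $0.00 + $70,586.85 + $43,891.54 = $114,478.39.

$114,478.39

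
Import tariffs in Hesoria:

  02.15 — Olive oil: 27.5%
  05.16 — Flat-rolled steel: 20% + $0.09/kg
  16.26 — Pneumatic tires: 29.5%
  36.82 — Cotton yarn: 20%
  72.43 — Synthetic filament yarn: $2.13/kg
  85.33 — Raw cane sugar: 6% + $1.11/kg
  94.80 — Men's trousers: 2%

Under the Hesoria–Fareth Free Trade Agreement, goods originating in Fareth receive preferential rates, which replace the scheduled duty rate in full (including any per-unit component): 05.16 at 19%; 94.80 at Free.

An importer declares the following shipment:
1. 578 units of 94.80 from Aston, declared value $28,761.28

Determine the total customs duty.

Line 1 (94.80, Aston, 578 units, $28,761.28):
Base rate for 94.80 is 2%.
94.80 has an FTA preferential rate, but origin Aston is not Fareth; base rate stands.
Duty = $28,761.28 × 2% = $575.23.

$575.23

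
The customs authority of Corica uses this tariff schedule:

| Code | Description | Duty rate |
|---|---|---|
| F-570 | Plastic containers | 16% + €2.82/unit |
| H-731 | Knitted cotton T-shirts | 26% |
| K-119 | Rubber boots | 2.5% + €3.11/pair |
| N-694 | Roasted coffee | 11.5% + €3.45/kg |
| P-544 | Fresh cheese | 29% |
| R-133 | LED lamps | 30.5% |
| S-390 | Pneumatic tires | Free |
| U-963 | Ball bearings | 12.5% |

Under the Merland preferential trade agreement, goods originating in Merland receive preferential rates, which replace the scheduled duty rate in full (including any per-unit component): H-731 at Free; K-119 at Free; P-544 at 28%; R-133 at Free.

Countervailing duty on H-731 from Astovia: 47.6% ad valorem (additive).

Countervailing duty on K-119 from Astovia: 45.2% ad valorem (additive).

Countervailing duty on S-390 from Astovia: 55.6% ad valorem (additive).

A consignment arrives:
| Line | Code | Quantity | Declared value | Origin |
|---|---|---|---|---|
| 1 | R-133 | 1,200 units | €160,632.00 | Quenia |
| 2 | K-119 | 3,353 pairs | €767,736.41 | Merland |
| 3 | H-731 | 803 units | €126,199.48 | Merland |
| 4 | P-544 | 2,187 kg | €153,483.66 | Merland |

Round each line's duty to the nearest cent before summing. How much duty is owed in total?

Line 1 (R-133, Quenia, 1,200 units, €160,632.00):
Base rate for R-133 is 30.5%.
R-133 has an FTA preferential rate, but origin Quenia is not Merland; base rate stands.
Duty = €160,632.00 × 30.5% = €48,992.76.
Line 2 (K-119, Merland, 3,353 pairs, €767,736.41):
Base rate for K-119 is 2.5% + €3.11/pair.
Origin Merland qualifies under the Corica–Merland agreement and K-119 is covered: preferential rate Free applies instead.
The additional-duty order on K-119 targets Astovia, not Merland; it does not apply.
Duty = €767,736.41 × 0% = €0.00.
Line 3 (H-731, Merland, 803 units, €126,199.48):
Base rate for H-731 is 26%.
Origin Merland qualifies under the Corica–Merland agreement and H-731 is covered: preferential rate Free applies instead.
The additional-duty order on H-731 targets Astovia, not Merland; it does not apply.
Duty = €126,199.48 × 0% = €0.00.
Line 4 (P-544, Merland, 2,187 kg, €153,483.66):
Base rate for P-544 is 29%.
Origin Merland qualifies under the Corica–Merland agreement and P-544 is covered: preferential rate 28% applies instead.
Duty = €153,483.66 × 28% = €42,975.42.
Total = €48,992.76 + €0.00 + €0.00 + €42,975.42 = €91,968.18.

€91,968.18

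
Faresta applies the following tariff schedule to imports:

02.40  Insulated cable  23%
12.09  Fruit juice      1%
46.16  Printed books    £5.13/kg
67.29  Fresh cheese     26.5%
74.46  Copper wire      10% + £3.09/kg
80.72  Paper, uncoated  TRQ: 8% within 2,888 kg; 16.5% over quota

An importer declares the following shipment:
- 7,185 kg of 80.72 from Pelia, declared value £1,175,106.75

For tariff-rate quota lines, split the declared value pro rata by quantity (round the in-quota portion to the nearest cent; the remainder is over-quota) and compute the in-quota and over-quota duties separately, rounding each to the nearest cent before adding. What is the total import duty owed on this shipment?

Line 1 (80.72, Pelia, 7,185 kg, £1,175,106.75):
Code 80.72 is under a tariff-rate quota (threshold 2,888 kg). In-quota: 2,888 kg at 8%; over-quota: 4,297 kg at 16.5%.
Pro-rata value split: in-quota = £1,175,106.75 × 2,888/7,185 = £472,332.40; over-quota = £1,175,106.75 − £472,332.40 = £702,774.35.
In-quota duty = £472,332.40 × 8% = £37,786.59. Over-quota duty = £702,774.35 × 16.5% = £115,957.77.
Line duty = £37,786.59 + £115,957.77 = £153,744.36.

£153,744.36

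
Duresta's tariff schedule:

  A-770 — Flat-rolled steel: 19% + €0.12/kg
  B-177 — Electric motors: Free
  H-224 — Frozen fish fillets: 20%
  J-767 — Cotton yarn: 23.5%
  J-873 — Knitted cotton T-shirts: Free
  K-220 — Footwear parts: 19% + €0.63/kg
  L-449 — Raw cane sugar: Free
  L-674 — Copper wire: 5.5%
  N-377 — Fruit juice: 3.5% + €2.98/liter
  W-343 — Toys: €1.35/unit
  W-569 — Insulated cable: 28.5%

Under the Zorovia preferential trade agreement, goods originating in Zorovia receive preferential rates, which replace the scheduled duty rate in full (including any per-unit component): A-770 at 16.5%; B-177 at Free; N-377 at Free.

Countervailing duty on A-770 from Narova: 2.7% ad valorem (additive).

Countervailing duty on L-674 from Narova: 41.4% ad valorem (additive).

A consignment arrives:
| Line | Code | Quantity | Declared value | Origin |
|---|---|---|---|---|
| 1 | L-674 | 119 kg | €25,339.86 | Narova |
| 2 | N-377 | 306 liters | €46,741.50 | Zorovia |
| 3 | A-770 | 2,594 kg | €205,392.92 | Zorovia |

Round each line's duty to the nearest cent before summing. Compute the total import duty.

€45,774.22

Line 1 (L-674, Narova, 119 kg, €25,339.86):
Base rate for L-674 is 5.5%.
Additional duty on L-674 from Narova: +41.4%. Applied ad valorem rate: 5.5% + 41.4% = 46.9%.
Duty = €25,339.86 × 46.9% = €11,884.39.
Line 2 (N-377, Zorovia, 306 liters, €46,741.50):
Base rate for N-377 is 3.5% + €2.98/liter.
Origin Zorovia qualifies under the Duresta–Zorovia agreement and N-377 is covered: preferential rate Free applies instead.
Duty = €46,741.50 × 0% = €0.00.
Line 3 (A-770, Zorovia, 2,594 kg, €205,392.92):
Base rate for A-770 is 19% + €0.12/kg.
Origin Zorovia qualifies under the Duresta–Zorovia agreement and A-770 is covered: preferential rate 16.5% applies instead.
The additional-duty order on A-770 targets Narova, not Zorovia; it does not apply.
Duty = €205,392.92 × 16.5% = €33,889.83.
Total = €11,884.39 + €0.00 + €33,889.83 = €45,774.22.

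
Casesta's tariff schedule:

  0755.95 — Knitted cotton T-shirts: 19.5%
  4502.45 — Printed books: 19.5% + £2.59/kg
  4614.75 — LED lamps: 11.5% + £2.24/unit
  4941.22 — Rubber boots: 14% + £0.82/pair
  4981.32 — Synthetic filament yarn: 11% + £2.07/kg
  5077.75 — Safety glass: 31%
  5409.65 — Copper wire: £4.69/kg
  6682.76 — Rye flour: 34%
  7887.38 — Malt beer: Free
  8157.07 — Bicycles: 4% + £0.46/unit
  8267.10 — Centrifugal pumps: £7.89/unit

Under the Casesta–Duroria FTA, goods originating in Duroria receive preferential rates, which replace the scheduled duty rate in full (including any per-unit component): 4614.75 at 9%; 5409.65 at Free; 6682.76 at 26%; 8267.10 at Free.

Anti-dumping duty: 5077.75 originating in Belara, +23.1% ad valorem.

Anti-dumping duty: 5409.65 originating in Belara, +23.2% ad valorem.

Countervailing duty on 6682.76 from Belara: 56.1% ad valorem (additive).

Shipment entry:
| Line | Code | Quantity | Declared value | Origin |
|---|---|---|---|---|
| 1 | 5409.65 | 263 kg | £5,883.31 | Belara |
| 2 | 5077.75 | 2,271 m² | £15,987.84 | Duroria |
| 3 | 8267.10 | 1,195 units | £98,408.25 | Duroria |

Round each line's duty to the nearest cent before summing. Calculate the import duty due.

£7,554.63

Line 1 (5409.65, Belara, 263 kg, £5,883.31):
Base rate for 5409.65 is £4.69/kg.
5409.65 has an FTA preferential rate, but origin Belara is not Duroria; base rate stands.
Additional duty on 5409.65 from Belara: +23.2% ad valorem. Applied ad valorem rate = 23.2%.
Duty = £5,883.31 × 23.2% + 263 × £4.69 = £2,598.40.
Line 2 (5077.75, Duroria, 2,271 m², £15,987.84):
Base rate for 5077.75 is 31%.
Origin Duroria is the FTA partner but 5077.75 is not on the preference list; base rate stands.
The additional-duty order on 5077.75 targets Belara, not Duroria; it does not apply.
Duty = £15,987.84 × 31% = £4,956.23.
Line 3 (8267.10, Duroria, 1,195 units, £98,408.25):
Base rate for 8267.10 is £7.89/unit.
Origin Duroria qualifies under the Casesta–Duroria agreement and 8267.10 is covered: preferential rate Free applies instead.
Duty = £98,408.25 × 0% = £0.00.
Total = £2,598.40 + £4,956.23 + £0.00 = £7,554.63.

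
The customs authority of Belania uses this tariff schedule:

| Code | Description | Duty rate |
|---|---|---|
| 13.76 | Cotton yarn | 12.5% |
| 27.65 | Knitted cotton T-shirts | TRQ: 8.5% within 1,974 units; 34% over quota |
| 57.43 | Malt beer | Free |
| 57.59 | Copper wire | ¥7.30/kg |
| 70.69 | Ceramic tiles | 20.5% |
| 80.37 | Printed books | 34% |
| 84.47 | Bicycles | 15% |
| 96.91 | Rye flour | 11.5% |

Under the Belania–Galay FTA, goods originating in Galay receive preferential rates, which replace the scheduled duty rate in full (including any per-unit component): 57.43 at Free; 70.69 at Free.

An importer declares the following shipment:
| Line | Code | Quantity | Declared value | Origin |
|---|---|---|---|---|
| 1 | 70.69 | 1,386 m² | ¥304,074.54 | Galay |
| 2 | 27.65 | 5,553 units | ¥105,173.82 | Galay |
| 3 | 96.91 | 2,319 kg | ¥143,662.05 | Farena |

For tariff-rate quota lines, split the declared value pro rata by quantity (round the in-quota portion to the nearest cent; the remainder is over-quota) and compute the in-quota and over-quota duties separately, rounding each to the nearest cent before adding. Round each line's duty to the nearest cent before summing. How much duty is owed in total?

Line 1 (70.69, Galay, 1,386 m², ¥304,074.54):
Base rate for 70.69 is 20.5%.
Origin Galay qualifies under the Belania–Galay agreement and 70.69 is covered: preferential rate Free applies instead.
Duty = ¥304,074.54 × 0% = ¥0.00.
Line 2 (27.65, Galay, 5,553 units, ¥105,173.82):
Code 27.65 is under a tariff-rate quota (threshold 1,974 units). In-quota: 1,974 units at 8.5%; over-quota: 3,579 units at 34%.
Pro-rata value split: in-quota = ¥105,173.82 × 1,974/5,553 = ¥37,387.56; over-quota = ¥105,173.82 − ¥37,387.56 = ¥67,786.26.
In-quota duty = ¥37,387.56 × 8.5% = ¥3,177.94. Over-quota duty = ¥67,786.26 × 34% = ¥23,047.33.
Line duty = ¥3,177.94 + ¥23,047.33 = ¥26,225.27.
Line 3 (96.91, Farena, 2,319 kg, ¥143,662.05):
Base rate for 96.91 is 11.5%.
Duty = ¥143,662.05 × 11.5% = ¥16,521.14.
Total = ¥0.00 + ¥26,225.27 + ¥16,521.14 = ¥42,746.41.

¥42,746.41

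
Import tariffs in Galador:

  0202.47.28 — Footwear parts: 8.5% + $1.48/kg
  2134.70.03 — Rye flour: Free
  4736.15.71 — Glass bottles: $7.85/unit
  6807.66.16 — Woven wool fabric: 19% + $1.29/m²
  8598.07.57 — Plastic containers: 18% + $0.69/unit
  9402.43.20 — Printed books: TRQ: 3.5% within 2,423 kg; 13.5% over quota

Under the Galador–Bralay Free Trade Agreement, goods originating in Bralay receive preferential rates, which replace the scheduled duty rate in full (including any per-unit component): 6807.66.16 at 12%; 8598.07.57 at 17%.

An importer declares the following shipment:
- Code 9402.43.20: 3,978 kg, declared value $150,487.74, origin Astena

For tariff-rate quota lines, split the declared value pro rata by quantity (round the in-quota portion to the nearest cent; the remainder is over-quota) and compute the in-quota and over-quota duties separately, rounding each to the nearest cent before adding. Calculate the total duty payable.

Line 1 (9402.43.20, Astena, 3,978 kg, $150,487.74):
Code 9402.43.20 is under a tariff-rate quota (threshold 2,423 kg). In-quota: 2,423 kg at 3.5%; over-quota: 1,555 kg at 13.5%.
Pro-rata value split: in-quota = $150,487.74 × 2,423/3,978 = $91,662.09; over-quota = $150,487.74 − $91,662.09 = $58,825.65.
In-quota duty = $91,662.09 × 3.5% = $3,208.17. Over-quota duty = $58,825.65 × 13.5% = $7,941.46.
Line duty = $3,208.17 + $7,941.46 = $11,149.63.

$11,149.63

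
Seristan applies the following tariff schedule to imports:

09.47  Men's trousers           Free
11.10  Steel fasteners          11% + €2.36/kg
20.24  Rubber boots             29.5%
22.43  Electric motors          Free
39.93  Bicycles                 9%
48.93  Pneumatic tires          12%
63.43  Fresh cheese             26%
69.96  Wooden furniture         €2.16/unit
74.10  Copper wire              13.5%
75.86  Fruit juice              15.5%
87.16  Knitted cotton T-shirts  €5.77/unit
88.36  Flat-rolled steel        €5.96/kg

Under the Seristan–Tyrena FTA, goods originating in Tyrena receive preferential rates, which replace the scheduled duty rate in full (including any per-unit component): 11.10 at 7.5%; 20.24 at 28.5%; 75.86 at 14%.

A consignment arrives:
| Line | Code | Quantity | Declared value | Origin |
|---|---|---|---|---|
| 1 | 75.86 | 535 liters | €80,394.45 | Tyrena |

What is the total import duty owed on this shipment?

€11,255.22

Line 1 (75.86, Tyrena, 535 liters, €80,394.45):
Base rate for 75.86 is 15.5%.
Origin Tyrena qualifies under the Seristan–Tyrena agreement and 75.86 is covered: preferential rate 14% applies instead.
Duty = €80,394.45 × 14% = €11,255.22.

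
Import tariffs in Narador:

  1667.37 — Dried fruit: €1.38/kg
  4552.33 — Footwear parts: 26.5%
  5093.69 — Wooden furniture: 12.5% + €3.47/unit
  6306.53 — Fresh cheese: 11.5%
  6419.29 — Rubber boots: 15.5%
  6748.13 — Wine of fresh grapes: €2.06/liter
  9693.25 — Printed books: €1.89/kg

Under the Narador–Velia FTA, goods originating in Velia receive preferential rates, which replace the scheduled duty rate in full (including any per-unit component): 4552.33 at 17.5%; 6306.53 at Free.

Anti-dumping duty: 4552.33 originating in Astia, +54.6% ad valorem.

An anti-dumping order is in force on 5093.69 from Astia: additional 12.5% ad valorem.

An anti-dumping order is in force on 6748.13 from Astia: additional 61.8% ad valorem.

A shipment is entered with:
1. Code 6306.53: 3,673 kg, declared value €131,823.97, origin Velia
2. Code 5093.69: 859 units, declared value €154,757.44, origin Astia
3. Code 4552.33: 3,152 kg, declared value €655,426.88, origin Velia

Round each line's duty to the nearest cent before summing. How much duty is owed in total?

€156,369.79

Line 1 (6306.53, Velia, 3,673 kg, €131,823.97):
Base rate for 6306.53 is 11.5%.
Origin Velia qualifies under the Narador–Velia agreement and 6306.53 is covered: preferential rate Free applies instead.
Duty = €131,823.97 × 0% = €0.00.
Line 2 (5093.69, Astia, 859 units, €154,757.44):
Base rate for 5093.69 is 12.5% + €3.47/unit.
Additional duty on 5093.69 from Astia: +12.5%. Applied ad valorem rate: 12.5% + 12.5% = 25%.
Duty = €154,757.44 × 25% + 859 × €3.47 = €41,670.09.
Line 3 (4552.33, Velia, 3,152 kg, €655,426.88):
Base rate for 4552.33 is 26.5%.
Origin Velia qualifies under the Narador–Velia agreement and 4552.33 is covered: preferential rate 17.5% applies instead.
The additional-duty order on 4552.33 targets Astia, not Velia; it does not apply.
Duty = €655,426.88 × 17.5% = €114,699.70.
Total = €0.00 + €41,670.09 + €114,699.70 = €156,369.79.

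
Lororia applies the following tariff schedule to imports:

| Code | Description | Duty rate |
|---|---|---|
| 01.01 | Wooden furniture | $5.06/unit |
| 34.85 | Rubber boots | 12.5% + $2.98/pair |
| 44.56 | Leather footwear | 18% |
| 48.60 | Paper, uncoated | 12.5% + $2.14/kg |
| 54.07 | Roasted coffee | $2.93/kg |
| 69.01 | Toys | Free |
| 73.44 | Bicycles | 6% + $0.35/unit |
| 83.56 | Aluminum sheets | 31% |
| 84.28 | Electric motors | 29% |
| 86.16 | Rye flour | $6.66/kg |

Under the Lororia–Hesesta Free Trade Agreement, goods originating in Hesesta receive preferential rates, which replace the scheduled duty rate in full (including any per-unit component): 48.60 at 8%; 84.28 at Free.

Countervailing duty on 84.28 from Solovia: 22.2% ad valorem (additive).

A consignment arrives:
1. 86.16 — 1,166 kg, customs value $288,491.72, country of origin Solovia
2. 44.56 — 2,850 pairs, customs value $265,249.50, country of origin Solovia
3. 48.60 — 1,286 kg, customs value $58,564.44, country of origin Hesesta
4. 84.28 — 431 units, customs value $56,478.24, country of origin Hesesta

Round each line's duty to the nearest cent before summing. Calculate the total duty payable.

$60,195.63

Line 1 (86.16, Solovia, 1,166 kg, $288,491.72):
Base rate for 86.16 is $6.66/kg.
Duty = 1,166 × $6.66 = $7,765.56.
Line 2 (44.56, Solovia, 2,850 pairs, $265,249.50):
Base rate for 44.56 is 18%.
Duty = $265,249.50 × 18% = $47,744.91.
Line 3 (48.60, Hesesta, 1,286 kg, $58,564.44):
Base rate for 48.60 is 12.5% + $2.14/kg.
Origin Hesesta qualifies under the Lororia–Hesesta agreement and 48.60 is covered: preferential rate 8% applies instead.
Duty = $58,564.44 × 8% = $4,685.16.
Line 4 (84.28, Hesesta, 431 units, $56,478.24):
Base rate for 84.28 is 29%.
Origin Hesesta qualifies under the Lororia–Hesesta agreement and 84.28 is covered: preferential rate Free applies instead.
The additional-duty order on 84.28 targets Solovia, not Hesesta; it does not apply.
Duty = $56,478.24 × 0% = $0.00.
Total = $7,765.56 + $47,744.91 + $4,685.16 + $0.00 = $60,195.63.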